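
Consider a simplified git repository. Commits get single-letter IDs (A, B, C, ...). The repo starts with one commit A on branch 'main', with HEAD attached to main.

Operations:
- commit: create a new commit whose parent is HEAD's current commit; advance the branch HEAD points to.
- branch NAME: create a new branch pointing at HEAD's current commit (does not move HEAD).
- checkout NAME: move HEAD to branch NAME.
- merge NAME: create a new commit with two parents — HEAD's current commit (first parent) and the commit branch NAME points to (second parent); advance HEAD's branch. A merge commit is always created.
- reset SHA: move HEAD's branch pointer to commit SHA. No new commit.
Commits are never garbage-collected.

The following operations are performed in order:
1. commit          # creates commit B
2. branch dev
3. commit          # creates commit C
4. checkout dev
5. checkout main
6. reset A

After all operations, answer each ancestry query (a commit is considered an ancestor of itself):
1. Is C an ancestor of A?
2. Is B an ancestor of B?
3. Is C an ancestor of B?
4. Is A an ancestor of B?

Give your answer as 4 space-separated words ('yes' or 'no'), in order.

Answer: no yes no yes

Derivation:
After op 1 (commit): HEAD=main@B [main=B]
After op 2 (branch): HEAD=main@B [dev=B main=B]
After op 3 (commit): HEAD=main@C [dev=B main=C]
After op 4 (checkout): HEAD=dev@B [dev=B main=C]
After op 5 (checkout): HEAD=main@C [dev=B main=C]
After op 6 (reset): HEAD=main@A [dev=B main=A]
ancestors(A) = {A}; C in? no
ancestors(B) = {A,B}; B in? yes
ancestors(B) = {A,B}; C in? no
ancestors(B) = {A,B}; A in? yes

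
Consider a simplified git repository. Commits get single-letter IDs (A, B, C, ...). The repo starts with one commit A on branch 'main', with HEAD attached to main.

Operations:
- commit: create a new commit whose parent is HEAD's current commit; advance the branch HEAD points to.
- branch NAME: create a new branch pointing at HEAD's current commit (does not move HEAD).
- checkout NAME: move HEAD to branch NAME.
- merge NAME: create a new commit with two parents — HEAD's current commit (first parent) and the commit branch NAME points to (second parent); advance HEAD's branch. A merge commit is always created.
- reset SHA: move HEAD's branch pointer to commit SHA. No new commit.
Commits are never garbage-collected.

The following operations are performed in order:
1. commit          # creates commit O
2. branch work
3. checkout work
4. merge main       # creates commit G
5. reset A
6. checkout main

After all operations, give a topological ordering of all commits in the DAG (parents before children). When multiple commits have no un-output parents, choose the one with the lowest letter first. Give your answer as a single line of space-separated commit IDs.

Answer: A O G

Derivation:
After op 1 (commit): HEAD=main@O [main=O]
After op 2 (branch): HEAD=main@O [main=O work=O]
After op 3 (checkout): HEAD=work@O [main=O work=O]
After op 4 (merge): HEAD=work@G [main=O work=G]
After op 5 (reset): HEAD=work@A [main=O work=A]
After op 6 (checkout): HEAD=main@O [main=O work=A]
commit A: parents=[]
commit G: parents=['O', 'O']
commit O: parents=['A']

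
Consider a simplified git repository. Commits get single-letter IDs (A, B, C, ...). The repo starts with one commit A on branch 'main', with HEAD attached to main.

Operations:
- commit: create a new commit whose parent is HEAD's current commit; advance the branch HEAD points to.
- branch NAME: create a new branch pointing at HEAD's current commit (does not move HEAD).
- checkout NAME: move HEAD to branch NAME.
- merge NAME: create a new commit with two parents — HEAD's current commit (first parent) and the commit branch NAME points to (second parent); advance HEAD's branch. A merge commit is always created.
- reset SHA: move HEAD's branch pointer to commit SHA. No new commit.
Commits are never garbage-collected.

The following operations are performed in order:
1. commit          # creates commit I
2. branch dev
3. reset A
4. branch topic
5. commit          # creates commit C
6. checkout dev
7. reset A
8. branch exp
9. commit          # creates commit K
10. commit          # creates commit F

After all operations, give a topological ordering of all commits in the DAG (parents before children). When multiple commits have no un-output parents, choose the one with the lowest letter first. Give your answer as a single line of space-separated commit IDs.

Answer: A C I K F

Derivation:
After op 1 (commit): HEAD=main@I [main=I]
After op 2 (branch): HEAD=main@I [dev=I main=I]
After op 3 (reset): HEAD=main@A [dev=I main=A]
After op 4 (branch): HEAD=main@A [dev=I main=A topic=A]
After op 5 (commit): HEAD=main@C [dev=I main=C topic=A]
After op 6 (checkout): HEAD=dev@I [dev=I main=C topic=A]
After op 7 (reset): HEAD=dev@A [dev=A main=C topic=A]
After op 8 (branch): HEAD=dev@A [dev=A exp=A main=C topic=A]
After op 9 (commit): HEAD=dev@K [dev=K exp=A main=C topic=A]
After op 10 (commit): HEAD=dev@F [dev=F exp=A main=C topic=A]
commit A: parents=[]
commit C: parents=['A']
commit F: parents=['K']
commit I: parents=['A']
commit K: parents=['A']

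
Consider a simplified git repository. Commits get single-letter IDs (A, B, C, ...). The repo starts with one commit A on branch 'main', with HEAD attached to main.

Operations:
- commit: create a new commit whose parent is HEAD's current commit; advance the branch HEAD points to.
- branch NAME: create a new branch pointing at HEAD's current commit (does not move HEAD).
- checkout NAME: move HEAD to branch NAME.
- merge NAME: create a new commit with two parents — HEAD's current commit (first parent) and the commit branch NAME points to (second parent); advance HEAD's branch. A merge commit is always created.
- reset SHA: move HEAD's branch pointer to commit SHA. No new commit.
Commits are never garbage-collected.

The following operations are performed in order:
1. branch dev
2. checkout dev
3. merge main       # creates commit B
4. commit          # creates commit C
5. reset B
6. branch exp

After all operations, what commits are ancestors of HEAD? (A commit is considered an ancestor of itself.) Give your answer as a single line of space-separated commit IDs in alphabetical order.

After op 1 (branch): HEAD=main@A [dev=A main=A]
After op 2 (checkout): HEAD=dev@A [dev=A main=A]
After op 3 (merge): HEAD=dev@B [dev=B main=A]
After op 4 (commit): HEAD=dev@C [dev=C main=A]
After op 5 (reset): HEAD=dev@B [dev=B main=A]
After op 6 (branch): HEAD=dev@B [dev=B exp=B main=A]

Answer: A B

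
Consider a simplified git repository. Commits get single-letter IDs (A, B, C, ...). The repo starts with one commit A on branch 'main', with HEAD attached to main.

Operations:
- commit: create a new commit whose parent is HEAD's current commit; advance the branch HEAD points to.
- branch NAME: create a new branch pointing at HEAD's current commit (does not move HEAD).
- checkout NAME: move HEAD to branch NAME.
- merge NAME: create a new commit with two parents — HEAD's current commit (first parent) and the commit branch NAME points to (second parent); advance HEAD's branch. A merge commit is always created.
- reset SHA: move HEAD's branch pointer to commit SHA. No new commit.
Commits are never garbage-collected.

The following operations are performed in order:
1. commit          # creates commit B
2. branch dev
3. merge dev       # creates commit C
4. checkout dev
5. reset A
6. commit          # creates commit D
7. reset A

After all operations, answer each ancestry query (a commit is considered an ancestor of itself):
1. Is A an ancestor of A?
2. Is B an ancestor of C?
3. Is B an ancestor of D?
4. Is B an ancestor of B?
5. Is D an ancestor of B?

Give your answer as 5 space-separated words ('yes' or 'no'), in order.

Answer: yes yes no yes no

Derivation:
After op 1 (commit): HEAD=main@B [main=B]
After op 2 (branch): HEAD=main@B [dev=B main=B]
After op 3 (merge): HEAD=main@C [dev=B main=C]
After op 4 (checkout): HEAD=dev@B [dev=B main=C]
After op 5 (reset): HEAD=dev@A [dev=A main=C]
After op 6 (commit): HEAD=dev@D [dev=D main=C]
After op 7 (reset): HEAD=dev@A [dev=A main=C]
ancestors(A) = {A}; A in? yes
ancestors(C) = {A,B,C}; B in? yes
ancestors(D) = {A,D}; B in? no
ancestors(B) = {A,B}; B in? yes
ancestors(B) = {A,B}; D in? no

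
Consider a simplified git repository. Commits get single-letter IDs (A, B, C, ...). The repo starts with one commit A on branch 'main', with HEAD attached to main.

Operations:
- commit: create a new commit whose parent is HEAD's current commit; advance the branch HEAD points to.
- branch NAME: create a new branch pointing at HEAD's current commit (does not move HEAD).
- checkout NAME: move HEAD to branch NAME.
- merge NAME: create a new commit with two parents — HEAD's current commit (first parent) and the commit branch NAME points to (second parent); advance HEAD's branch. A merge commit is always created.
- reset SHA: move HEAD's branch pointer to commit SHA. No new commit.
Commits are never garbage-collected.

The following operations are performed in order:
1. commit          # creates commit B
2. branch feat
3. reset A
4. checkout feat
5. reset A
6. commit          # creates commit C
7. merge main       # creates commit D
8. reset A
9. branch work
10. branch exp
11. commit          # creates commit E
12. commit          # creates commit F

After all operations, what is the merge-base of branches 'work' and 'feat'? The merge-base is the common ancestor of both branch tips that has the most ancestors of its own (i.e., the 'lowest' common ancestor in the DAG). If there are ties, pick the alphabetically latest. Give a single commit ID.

After op 1 (commit): HEAD=main@B [main=B]
After op 2 (branch): HEAD=main@B [feat=B main=B]
After op 3 (reset): HEAD=main@A [feat=B main=A]
After op 4 (checkout): HEAD=feat@B [feat=B main=A]
After op 5 (reset): HEAD=feat@A [feat=A main=A]
After op 6 (commit): HEAD=feat@C [feat=C main=A]
After op 7 (merge): HEAD=feat@D [feat=D main=A]
After op 8 (reset): HEAD=feat@A [feat=A main=A]
After op 9 (branch): HEAD=feat@A [feat=A main=A work=A]
After op 10 (branch): HEAD=feat@A [exp=A feat=A main=A work=A]
After op 11 (commit): HEAD=feat@E [exp=A feat=E main=A work=A]
After op 12 (commit): HEAD=feat@F [exp=A feat=F main=A work=A]
ancestors(work=A): ['A']
ancestors(feat=F): ['A', 'E', 'F']
common: ['A']

Answer: A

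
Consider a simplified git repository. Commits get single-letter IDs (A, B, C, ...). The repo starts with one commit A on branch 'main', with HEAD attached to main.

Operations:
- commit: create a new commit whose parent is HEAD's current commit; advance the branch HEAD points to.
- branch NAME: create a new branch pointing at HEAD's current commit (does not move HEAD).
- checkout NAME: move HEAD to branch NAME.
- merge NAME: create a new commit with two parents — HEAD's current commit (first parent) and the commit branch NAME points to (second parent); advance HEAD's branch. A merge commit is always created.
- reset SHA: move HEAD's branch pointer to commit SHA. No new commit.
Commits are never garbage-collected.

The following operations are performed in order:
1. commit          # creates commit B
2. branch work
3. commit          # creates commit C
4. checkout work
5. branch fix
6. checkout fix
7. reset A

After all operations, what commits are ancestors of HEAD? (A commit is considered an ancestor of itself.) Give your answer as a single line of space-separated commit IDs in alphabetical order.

After op 1 (commit): HEAD=main@B [main=B]
After op 2 (branch): HEAD=main@B [main=B work=B]
After op 3 (commit): HEAD=main@C [main=C work=B]
After op 4 (checkout): HEAD=work@B [main=C work=B]
After op 5 (branch): HEAD=work@B [fix=B main=C work=B]
After op 6 (checkout): HEAD=fix@B [fix=B main=C work=B]
After op 7 (reset): HEAD=fix@A [fix=A main=C work=B]

Answer: A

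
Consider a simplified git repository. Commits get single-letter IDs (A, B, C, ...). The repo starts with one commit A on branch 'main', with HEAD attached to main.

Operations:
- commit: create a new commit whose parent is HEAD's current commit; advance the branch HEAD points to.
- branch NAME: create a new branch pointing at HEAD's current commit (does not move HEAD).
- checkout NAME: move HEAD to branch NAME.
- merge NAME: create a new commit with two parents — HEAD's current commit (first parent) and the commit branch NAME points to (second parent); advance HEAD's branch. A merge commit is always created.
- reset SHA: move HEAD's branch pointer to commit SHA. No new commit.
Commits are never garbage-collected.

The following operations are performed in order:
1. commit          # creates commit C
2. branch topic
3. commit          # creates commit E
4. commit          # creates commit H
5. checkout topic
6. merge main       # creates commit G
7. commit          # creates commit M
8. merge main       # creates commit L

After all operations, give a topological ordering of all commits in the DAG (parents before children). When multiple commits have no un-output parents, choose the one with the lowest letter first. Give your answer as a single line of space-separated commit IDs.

Answer: A C E H G M L

Derivation:
After op 1 (commit): HEAD=main@C [main=C]
After op 2 (branch): HEAD=main@C [main=C topic=C]
After op 3 (commit): HEAD=main@E [main=E topic=C]
After op 4 (commit): HEAD=main@H [main=H topic=C]
After op 5 (checkout): HEAD=topic@C [main=H topic=C]
After op 6 (merge): HEAD=topic@G [main=H topic=G]
After op 7 (commit): HEAD=topic@M [main=H topic=M]
After op 8 (merge): HEAD=topic@L [main=H topic=L]
commit A: parents=[]
commit C: parents=['A']
commit E: parents=['C']
commit G: parents=['C', 'H']
commit H: parents=['E']
commit L: parents=['M', 'H']
commit M: parents=['G']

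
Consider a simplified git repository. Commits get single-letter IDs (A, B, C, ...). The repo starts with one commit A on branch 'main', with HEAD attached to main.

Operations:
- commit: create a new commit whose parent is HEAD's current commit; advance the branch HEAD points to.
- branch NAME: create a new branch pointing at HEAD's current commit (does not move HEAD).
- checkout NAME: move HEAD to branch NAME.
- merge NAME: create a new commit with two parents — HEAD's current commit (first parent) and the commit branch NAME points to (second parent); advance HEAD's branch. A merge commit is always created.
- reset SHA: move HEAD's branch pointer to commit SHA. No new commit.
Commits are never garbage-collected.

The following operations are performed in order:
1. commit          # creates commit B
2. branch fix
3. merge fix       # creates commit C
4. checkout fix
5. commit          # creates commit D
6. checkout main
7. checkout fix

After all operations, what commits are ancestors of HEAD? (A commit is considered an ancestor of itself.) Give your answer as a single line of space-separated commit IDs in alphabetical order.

After op 1 (commit): HEAD=main@B [main=B]
After op 2 (branch): HEAD=main@B [fix=B main=B]
After op 3 (merge): HEAD=main@C [fix=B main=C]
After op 4 (checkout): HEAD=fix@B [fix=B main=C]
After op 5 (commit): HEAD=fix@D [fix=D main=C]
After op 6 (checkout): HEAD=main@C [fix=D main=C]
After op 7 (checkout): HEAD=fix@D [fix=D main=C]

Answer: A B D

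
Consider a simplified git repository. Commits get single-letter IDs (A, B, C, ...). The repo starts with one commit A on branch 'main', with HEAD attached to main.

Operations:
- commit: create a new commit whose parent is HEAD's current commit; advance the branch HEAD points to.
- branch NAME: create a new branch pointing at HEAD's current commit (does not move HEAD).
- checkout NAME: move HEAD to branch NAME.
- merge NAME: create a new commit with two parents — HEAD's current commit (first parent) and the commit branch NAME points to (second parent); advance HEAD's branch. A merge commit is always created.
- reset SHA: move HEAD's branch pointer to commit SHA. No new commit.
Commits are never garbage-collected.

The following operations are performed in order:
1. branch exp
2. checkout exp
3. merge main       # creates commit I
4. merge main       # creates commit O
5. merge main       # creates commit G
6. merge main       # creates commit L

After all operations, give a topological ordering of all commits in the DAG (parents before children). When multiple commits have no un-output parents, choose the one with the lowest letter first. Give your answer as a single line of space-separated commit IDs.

After op 1 (branch): HEAD=main@A [exp=A main=A]
After op 2 (checkout): HEAD=exp@A [exp=A main=A]
After op 3 (merge): HEAD=exp@I [exp=I main=A]
After op 4 (merge): HEAD=exp@O [exp=O main=A]
After op 5 (merge): HEAD=exp@G [exp=G main=A]
After op 6 (merge): HEAD=exp@L [exp=L main=A]
commit A: parents=[]
commit G: parents=['O', 'A']
commit I: parents=['A', 'A']
commit L: parents=['G', 'A']
commit O: parents=['I', 'A']

Answer: A I O G L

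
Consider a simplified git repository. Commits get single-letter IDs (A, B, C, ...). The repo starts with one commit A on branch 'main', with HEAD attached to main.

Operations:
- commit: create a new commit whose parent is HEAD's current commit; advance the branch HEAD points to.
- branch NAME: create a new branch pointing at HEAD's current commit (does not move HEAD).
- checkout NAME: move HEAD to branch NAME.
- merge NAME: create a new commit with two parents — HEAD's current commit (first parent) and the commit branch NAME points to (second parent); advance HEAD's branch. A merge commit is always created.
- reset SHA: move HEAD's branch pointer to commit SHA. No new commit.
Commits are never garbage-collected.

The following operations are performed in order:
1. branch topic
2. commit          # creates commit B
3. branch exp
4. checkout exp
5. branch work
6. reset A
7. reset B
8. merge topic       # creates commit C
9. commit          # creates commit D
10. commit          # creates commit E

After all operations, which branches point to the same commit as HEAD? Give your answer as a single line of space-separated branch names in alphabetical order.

Answer: exp

Derivation:
After op 1 (branch): HEAD=main@A [main=A topic=A]
After op 2 (commit): HEAD=main@B [main=B topic=A]
After op 3 (branch): HEAD=main@B [exp=B main=B topic=A]
After op 4 (checkout): HEAD=exp@B [exp=B main=B topic=A]
After op 5 (branch): HEAD=exp@B [exp=B main=B topic=A work=B]
After op 6 (reset): HEAD=exp@A [exp=A main=B topic=A work=B]
After op 7 (reset): HEAD=exp@B [exp=B main=B topic=A work=B]
After op 8 (merge): HEAD=exp@C [exp=C main=B topic=A work=B]
After op 9 (commit): HEAD=exp@D [exp=D main=B topic=A work=B]
After op 10 (commit): HEAD=exp@E [exp=E main=B topic=A work=B]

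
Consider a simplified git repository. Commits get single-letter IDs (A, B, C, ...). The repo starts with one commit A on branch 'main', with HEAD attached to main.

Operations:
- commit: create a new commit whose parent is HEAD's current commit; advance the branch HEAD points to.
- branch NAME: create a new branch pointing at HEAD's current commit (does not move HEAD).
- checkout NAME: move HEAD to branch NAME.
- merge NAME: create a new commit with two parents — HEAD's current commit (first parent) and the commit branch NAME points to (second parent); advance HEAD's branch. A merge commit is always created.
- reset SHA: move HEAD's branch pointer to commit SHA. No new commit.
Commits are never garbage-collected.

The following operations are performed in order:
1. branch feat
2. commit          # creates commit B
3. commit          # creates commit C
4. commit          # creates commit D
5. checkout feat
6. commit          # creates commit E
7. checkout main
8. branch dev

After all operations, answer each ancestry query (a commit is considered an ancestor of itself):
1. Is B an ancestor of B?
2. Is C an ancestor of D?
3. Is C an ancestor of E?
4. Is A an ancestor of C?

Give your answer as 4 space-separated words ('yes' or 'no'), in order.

Answer: yes yes no yes

Derivation:
After op 1 (branch): HEAD=main@A [feat=A main=A]
After op 2 (commit): HEAD=main@B [feat=A main=B]
After op 3 (commit): HEAD=main@C [feat=A main=C]
After op 4 (commit): HEAD=main@D [feat=A main=D]
After op 5 (checkout): HEAD=feat@A [feat=A main=D]
After op 6 (commit): HEAD=feat@E [feat=E main=D]
After op 7 (checkout): HEAD=main@D [feat=E main=D]
After op 8 (branch): HEAD=main@D [dev=D feat=E main=D]
ancestors(B) = {A,B}; B in? yes
ancestors(D) = {A,B,C,D}; C in? yes
ancestors(E) = {A,E}; C in? no
ancestors(C) = {A,B,C}; A in? yes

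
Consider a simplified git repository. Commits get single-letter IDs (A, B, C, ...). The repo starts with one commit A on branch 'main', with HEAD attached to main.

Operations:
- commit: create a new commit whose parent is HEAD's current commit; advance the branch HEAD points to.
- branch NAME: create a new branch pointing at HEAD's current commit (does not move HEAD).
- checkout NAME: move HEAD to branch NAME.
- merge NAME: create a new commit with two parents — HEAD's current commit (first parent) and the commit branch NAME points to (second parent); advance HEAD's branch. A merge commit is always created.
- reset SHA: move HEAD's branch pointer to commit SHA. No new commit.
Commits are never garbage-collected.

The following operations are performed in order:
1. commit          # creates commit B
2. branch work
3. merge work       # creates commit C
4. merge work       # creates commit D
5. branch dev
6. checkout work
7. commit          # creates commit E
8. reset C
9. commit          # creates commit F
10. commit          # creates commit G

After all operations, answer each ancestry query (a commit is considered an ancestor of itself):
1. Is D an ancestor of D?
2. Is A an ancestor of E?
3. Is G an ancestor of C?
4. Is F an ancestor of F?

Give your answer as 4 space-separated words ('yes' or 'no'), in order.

After op 1 (commit): HEAD=main@B [main=B]
After op 2 (branch): HEAD=main@B [main=B work=B]
After op 3 (merge): HEAD=main@C [main=C work=B]
After op 4 (merge): HEAD=main@D [main=D work=B]
After op 5 (branch): HEAD=main@D [dev=D main=D work=B]
After op 6 (checkout): HEAD=work@B [dev=D main=D work=B]
After op 7 (commit): HEAD=work@E [dev=D main=D work=E]
After op 8 (reset): HEAD=work@C [dev=D main=D work=C]
After op 9 (commit): HEAD=work@F [dev=D main=D work=F]
After op 10 (commit): HEAD=work@G [dev=D main=D work=G]
ancestors(D) = {A,B,C,D}; D in? yes
ancestors(E) = {A,B,E}; A in? yes
ancestors(C) = {A,B,C}; G in? no
ancestors(F) = {A,B,C,F}; F in? yes

Answer: yes yes no yes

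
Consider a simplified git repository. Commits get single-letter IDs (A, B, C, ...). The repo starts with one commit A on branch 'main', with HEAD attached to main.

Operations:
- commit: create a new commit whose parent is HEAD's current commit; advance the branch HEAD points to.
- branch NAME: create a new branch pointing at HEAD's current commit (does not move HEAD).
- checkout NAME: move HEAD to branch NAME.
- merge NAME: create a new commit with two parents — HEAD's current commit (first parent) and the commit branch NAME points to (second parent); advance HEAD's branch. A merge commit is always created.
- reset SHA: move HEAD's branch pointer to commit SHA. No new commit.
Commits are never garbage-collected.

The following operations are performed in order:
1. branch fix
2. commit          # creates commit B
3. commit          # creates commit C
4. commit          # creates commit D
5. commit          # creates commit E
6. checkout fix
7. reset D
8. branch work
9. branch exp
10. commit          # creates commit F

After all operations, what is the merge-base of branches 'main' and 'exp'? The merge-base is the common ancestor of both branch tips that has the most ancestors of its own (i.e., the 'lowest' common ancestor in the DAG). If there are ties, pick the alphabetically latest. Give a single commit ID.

After op 1 (branch): HEAD=main@A [fix=A main=A]
After op 2 (commit): HEAD=main@B [fix=A main=B]
After op 3 (commit): HEAD=main@C [fix=A main=C]
After op 4 (commit): HEAD=main@D [fix=A main=D]
After op 5 (commit): HEAD=main@E [fix=A main=E]
After op 6 (checkout): HEAD=fix@A [fix=A main=E]
After op 7 (reset): HEAD=fix@D [fix=D main=E]
After op 8 (branch): HEAD=fix@D [fix=D main=E work=D]
After op 9 (branch): HEAD=fix@D [exp=D fix=D main=E work=D]
After op 10 (commit): HEAD=fix@F [exp=D fix=F main=E work=D]
ancestors(main=E): ['A', 'B', 'C', 'D', 'E']
ancestors(exp=D): ['A', 'B', 'C', 'D']
common: ['A', 'B', 'C', 'D']

Answer: D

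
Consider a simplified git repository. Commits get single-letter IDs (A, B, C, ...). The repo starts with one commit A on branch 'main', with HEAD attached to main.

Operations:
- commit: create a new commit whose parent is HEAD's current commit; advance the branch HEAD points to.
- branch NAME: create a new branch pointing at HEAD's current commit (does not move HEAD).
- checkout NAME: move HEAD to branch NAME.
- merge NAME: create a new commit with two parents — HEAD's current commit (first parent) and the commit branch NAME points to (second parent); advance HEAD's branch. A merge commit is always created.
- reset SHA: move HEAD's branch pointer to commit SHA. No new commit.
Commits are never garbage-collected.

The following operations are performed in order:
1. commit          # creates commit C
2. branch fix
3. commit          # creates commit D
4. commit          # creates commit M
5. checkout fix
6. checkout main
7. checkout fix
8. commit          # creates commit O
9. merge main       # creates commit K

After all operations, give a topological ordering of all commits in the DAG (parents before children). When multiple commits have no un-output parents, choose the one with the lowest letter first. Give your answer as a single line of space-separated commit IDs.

After op 1 (commit): HEAD=main@C [main=C]
After op 2 (branch): HEAD=main@C [fix=C main=C]
After op 3 (commit): HEAD=main@D [fix=C main=D]
After op 4 (commit): HEAD=main@M [fix=C main=M]
After op 5 (checkout): HEAD=fix@C [fix=C main=M]
After op 6 (checkout): HEAD=main@M [fix=C main=M]
After op 7 (checkout): HEAD=fix@C [fix=C main=M]
After op 8 (commit): HEAD=fix@O [fix=O main=M]
After op 9 (merge): HEAD=fix@K [fix=K main=M]
commit A: parents=[]
commit C: parents=['A']
commit D: parents=['C']
commit K: parents=['O', 'M']
commit M: parents=['D']
commit O: parents=['C']

Answer: A C D M O K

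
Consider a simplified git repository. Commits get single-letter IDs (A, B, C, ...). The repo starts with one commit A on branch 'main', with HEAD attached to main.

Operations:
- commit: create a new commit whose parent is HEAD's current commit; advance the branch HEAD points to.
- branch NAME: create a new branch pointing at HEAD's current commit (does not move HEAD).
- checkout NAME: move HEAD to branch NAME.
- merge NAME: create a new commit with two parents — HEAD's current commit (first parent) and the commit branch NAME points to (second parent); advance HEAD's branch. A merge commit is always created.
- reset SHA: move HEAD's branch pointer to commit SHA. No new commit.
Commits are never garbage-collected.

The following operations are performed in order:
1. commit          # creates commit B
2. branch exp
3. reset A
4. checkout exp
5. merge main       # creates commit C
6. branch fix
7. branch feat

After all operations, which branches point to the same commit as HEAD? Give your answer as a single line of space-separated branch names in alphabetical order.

After op 1 (commit): HEAD=main@B [main=B]
After op 2 (branch): HEAD=main@B [exp=B main=B]
After op 3 (reset): HEAD=main@A [exp=B main=A]
After op 4 (checkout): HEAD=exp@B [exp=B main=A]
After op 5 (merge): HEAD=exp@C [exp=C main=A]
After op 6 (branch): HEAD=exp@C [exp=C fix=C main=A]
After op 7 (branch): HEAD=exp@C [exp=C feat=C fix=C main=A]

Answer: exp feat fix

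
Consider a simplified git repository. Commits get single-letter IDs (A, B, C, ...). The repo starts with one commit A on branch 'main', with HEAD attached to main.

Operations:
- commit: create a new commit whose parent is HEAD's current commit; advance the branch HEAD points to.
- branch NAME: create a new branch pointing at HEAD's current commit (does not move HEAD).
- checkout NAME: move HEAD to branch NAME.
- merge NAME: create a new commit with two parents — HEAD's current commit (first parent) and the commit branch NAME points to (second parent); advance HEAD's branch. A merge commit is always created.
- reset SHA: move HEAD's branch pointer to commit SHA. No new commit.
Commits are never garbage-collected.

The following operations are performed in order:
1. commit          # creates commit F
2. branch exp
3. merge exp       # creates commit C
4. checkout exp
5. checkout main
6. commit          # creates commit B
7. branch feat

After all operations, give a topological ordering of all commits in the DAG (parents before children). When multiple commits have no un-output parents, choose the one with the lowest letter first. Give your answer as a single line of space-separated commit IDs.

Answer: A F C B

Derivation:
After op 1 (commit): HEAD=main@F [main=F]
After op 2 (branch): HEAD=main@F [exp=F main=F]
After op 3 (merge): HEAD=main@C [exp=F main=C]
After op 4 (checkout): HEAD=exp@F [exp=F main=C]
After op 5 (checkout): HEAD=main@C [exp=F main=C]
After op 6 (commit): HEAD=main@B [exp=F main=B]
After op 7 (branch): HEAD=main@B [exp=F feat=B main=B]
commit A: parents=[]
commit B: parents=['C']
commit C: parents=['F', 'F']
commit F: parents=['A']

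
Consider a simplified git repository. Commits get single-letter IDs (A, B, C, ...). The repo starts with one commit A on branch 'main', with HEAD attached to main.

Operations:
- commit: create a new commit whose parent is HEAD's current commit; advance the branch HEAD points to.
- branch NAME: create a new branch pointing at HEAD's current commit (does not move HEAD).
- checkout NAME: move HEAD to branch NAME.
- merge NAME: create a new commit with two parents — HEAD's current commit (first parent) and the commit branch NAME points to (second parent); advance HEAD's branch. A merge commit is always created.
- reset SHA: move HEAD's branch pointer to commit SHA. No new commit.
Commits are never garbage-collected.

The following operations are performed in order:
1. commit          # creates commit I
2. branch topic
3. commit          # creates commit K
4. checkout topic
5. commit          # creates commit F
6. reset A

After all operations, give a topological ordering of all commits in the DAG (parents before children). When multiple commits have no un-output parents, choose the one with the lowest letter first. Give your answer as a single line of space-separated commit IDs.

Answer: A I F K

Derivation:
After op 1 (commit): HEAD=main@I [main=I]
After op 2 (branch): HEAD=main@I [main=I topic=I]
After op 3 (commit): HEAD=main@K [main=K topic=I]
After op 4 (checkout): HEAD=topic@I [main=K topic=I]
After op 5 (commit): HEAD=topic@F [main=K topic=F]
After op 6 (reset): HEAD=topic@A [main=K topic=A]
commit A: parents=[]
commit F: parents=['I']
commit I: parents=['A']
commit K: parents=['I']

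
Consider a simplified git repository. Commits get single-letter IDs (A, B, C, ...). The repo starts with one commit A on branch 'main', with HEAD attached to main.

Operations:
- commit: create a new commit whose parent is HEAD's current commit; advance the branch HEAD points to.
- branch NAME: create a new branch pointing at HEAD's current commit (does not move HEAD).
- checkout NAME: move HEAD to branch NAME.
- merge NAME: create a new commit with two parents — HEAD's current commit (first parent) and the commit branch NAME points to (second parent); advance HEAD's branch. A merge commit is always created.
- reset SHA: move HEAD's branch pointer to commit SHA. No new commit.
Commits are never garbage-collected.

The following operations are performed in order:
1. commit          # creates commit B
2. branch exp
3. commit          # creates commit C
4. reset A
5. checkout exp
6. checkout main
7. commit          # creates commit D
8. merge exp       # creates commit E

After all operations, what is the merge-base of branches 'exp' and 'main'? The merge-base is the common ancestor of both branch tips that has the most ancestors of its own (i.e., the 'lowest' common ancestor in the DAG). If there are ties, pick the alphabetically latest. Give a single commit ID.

Answer: B

Derivation:
After op 1 (commit): HEAD=main@B [main=B]
After op 2 (branch): HEAD=main@B [exp=B main=B]
After op 3 (commit): HEAD=main@C [exp=B main=C]
After op 4 (reset): HEAD=main@A [exp=B main=A]
After op 5 (checkout): HEAD=exp@B [exp=B main=A]
After op 6 (checkout): HEAD=main@A [exp=B main=A]
After op 7 (commit): HEAD=main@D [exp=B main=D]
After op 8 (merge): HEAD=main@E [exp=B main=E]
ancestors(exp=B): ['A', 'B']
ancestors(main=E): ['A', 'B', 'D', 'E']
common: ['A', 'B']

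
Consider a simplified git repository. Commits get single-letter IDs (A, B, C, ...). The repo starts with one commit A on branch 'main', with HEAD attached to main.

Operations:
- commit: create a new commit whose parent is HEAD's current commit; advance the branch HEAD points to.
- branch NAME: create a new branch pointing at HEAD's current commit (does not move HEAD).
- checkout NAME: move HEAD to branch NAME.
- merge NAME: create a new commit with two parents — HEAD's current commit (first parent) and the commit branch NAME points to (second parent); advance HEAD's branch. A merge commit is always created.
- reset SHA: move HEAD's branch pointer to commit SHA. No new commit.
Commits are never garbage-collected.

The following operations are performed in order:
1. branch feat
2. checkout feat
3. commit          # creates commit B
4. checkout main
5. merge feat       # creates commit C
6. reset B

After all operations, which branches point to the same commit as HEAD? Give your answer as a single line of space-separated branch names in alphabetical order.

After op 1 (branch): HEAD=main@A [feat=A main=A]
After op 2 (checkout): HEAD=feat@A [feat=A main=A]
After op 3 (commit): HEAD=feat@B [feat=B main=A]
After op 4 (checkout): HEAD=main@A [feat=B main=A]
After op 5 (merge): HEAD=main@C [feat=B main=C]
After op 6 (reset): HEAD=main@B [feat=B main=B]

Answer: feat main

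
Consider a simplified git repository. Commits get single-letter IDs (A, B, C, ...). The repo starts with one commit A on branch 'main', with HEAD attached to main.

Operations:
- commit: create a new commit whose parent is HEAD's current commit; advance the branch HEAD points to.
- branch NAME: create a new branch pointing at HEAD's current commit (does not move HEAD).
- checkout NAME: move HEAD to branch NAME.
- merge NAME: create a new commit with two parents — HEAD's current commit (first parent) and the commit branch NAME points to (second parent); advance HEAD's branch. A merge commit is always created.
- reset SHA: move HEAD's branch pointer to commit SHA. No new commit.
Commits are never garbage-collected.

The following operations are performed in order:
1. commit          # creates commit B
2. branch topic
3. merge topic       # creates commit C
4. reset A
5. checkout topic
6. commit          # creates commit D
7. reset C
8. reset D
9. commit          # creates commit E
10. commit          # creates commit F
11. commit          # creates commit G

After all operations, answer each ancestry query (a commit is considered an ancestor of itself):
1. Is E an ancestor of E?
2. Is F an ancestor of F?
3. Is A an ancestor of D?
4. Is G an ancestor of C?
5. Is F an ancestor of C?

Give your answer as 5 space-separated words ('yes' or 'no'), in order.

After op 1 (commit): HEAD=main@B [main=B]
After op 2 (branch): HEAD=main@B [main=B topic=B]
After op 3 (merge): HEAD=main@C [main=C topic=B]
After op 4 (reset): HEAD=main@A [main=A topic=B]
After op 5 (checkout): HEAD=topic@B [main=A topic=B]
After op 6 (commit): HEAD=topic@D [main=A topic=D]
After op 7 (reset): HEAD=topic@C [main=A topic=C]
After op 8 (reset): HEAD=topic@D [main=A topic=D]
After op 9 (commit): HEAD=topic@E [main=A topic=E]
After op 10 (commit): HEAD=topic@F [main=A topic=F]
After op 11 (commit): HEAD=topic@G [main=A topic=G]
ancestors(E) = {A,B,D,E}; E in? yes
ancestors(F) = {A,B,D,E,F}; F in? yes
ancestors(D) = {A,B,D}; A in? yes
ancestors(C) = {A,B,C}; G in? no
ancestors(C) = {A,B,C}; F in? no

Answer: yes yes yes no no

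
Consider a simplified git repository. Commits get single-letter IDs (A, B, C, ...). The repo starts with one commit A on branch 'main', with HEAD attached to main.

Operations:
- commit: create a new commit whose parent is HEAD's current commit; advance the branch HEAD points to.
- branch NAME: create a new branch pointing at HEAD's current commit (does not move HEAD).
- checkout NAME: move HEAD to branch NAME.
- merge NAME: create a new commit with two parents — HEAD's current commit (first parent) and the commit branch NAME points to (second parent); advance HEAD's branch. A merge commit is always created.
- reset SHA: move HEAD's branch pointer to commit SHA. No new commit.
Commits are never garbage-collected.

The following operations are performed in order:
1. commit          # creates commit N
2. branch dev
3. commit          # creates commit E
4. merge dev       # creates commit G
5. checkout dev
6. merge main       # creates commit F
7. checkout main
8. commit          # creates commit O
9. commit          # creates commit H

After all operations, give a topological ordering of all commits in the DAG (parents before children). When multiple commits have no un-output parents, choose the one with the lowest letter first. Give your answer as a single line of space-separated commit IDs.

After op 1 (commit): HEAD=main@N [main=N]
After op 2 (branch): HEAD=main@N [dev=N main=N]
After op 3 (commit): HEAD=main@E [dev=N main=E]
After op 4 (merge): HEAD=main@G [dev=N main=G]
After op 5 (checkout): HEAD=dev@N [dev=N main=G]
After op 6 (merge): HEAD=dev@F [dev=F main=G]
After op 7 (checkout): HEAD=main@G [dev=F main=G]
After op 8 (commit): HEAD=main@O [dev=F main=O]
After op 9 (commit): HEAD=main@H [dev=F main=H]
commit A: parents=[]
commit E: parents=['N']
commit F: parents=['N', 'G']
commit G: parents=['E', 'N']
commit H: parents=['O']
commit N: parents=['A']
commit O: parents=['G']

Answer: A N E G F O H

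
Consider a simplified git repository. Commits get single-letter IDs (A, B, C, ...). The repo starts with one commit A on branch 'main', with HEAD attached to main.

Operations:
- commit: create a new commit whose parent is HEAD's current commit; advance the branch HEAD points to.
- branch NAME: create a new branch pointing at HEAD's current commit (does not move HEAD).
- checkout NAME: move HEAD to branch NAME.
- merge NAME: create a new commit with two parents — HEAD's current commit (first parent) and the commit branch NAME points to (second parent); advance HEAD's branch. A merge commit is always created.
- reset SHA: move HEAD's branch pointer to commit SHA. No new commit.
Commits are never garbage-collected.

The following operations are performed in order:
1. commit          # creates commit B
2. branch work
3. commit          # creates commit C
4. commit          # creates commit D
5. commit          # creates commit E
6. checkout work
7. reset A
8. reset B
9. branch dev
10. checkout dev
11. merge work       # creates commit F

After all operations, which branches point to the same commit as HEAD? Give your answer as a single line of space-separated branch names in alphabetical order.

After op 1 (commit): HEAD=main@B [main=B]
After op 2 (branch): HEAD=main@B [main=B work=B]
After op 3 (commit): HEAD=main@C [main=C work=B]
After op 4 (commit): HEAD=main@D [main=D work=B]
After op 5 (commit): HEAD=main@E [main=E work=B]
After op 6 (checkout): HEAD=work@B [main=E work=B]
After op 7 (reset): HEAD=work@A [main=E work=A]
After op 8 (reset): HEAD=work@B [main=E work=B]
After op 9 (branch): HEAD=work@B [dev=B main=E work=B]
After op 10 (checkout): HEAD=dev@B [dev=B main=E work=B]
After op 11 (merge): HEAD=dev@F [dev=F main=E work=B]

Answer: dev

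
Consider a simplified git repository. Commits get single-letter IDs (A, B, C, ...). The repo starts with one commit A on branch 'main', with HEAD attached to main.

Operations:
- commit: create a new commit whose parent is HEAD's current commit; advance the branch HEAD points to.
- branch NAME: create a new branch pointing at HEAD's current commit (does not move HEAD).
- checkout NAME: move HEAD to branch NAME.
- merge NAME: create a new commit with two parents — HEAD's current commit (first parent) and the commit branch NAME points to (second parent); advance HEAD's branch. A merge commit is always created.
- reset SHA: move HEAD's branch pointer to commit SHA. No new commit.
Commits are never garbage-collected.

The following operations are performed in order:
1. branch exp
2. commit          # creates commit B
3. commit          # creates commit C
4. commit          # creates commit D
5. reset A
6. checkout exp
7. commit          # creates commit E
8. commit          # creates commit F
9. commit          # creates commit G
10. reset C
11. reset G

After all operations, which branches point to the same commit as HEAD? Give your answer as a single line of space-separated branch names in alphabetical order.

After op 1 (branch): HEAD=main@A [exp=A main=A]
After op 2 (commit): HEAD=main@B [exp=A main=B]
After op 3 (commit): HEAD=main@C [exp=A main=C]
After op 4 (commit): HEAD=main@D [exp=A main=D]
After op 5 (reset): HEAD=main@A [exp=A main=A]
After op 6 (checkout): HEAD=exp@A [exp=A main=A]
After op 7 (commit): HEAD=exp@E [exp=E main=A]
After op 8 (commit): HEAD=exp@F [exp=F main=A]
After op 9 (commit): HEAD=exp@G [exp=G main=A]
After op 10 (reset): HEAD=exp@C [exp=C main=A]
After op 11 (reset): HEAD=exp@G [exp=G main=A]

Answer: exp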